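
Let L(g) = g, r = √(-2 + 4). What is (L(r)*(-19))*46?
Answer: -874*√2 ≈ -1236.0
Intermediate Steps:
r = √2 ≈ 1.4142
(L(r)*(-19))*46 = (√2*(-19))*46 = -19*√2*46 = -874*√2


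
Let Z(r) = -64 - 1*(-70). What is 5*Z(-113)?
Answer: 30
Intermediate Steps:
Z(r) = 6 (Z(r) = -64 + 70 = 6)
5*Z(-113) = 5*6 = 30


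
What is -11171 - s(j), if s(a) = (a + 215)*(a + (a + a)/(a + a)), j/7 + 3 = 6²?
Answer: -114643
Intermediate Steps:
j = 231 (j = -21 + 7*6² = -21 + 7*36 = -21 + 252 = 231)
s(a) = (1 + a)*(215 + a) (s(a) = (215 + a)*(a + (2*a)/((2*a))) = (215 + a)*(a + (2*a)*(1/(2*a))) = (215 + a)*(a + 1) = (215 + a)*(1 + a) = (1 + a)*(215 + a))
-11171 - s(j) = -11171 - (215 + 231² + 216*231) = -11171 - (215 + 53361 + 49896) = -11171 - 1*103472 = -11171 - 103472 = -114643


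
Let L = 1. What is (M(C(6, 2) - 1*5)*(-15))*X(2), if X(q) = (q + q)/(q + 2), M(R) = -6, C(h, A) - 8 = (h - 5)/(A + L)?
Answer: 90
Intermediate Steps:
C(h, A) = 8 + (-5 + h)/(1 + A) (C(h, A) = 8 + (h - 5)/(A + 1) = 8 + (-5 + h)/(1 + A))
X(q) = 2*q/(2 + q) (X(q) = (2*q)/(2 + q) = 2*q/(2 + q))
(M(C(6, 2) - 1*5)*(-15))*X(2) = (-6*(-15))*(2*2/(2 + 2)) = 90*(2*2/4) = 90*(2*2*(¼)) = 90*1 = 90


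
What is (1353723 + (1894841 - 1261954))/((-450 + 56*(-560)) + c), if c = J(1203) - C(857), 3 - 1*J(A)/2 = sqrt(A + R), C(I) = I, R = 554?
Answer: -64884669210/1066733893 + 3973220*sqrt(1757)/1066733893 ≈ -60.669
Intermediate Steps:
J(A) = 6 - 2*sqrt(554 + A) (J(A) = 6 - 2*sqrt(A + 554) = 6 - 2*sqrt(554 + A))
c = -851 - 2*sqrt(1757) (c = (6 - 2*sqrt(554 + 1203)) - 1*857 = (6 - 2*sqrt(1757)) - 857 = -851 - 2*sqrt(1757) ≈ -934.83)
(1353723 + (1894841 - 1261954))/((-450 + 56*(-560)) + c) = (1353723 + (1894841 - 1261954))/((-450 + 56*(-560)) + (-851 - 2*sqrt(1757))) = (1353723 + 632887)/((-450 - 31360) + (-851 - 2*sqrt(1757))) = 1986610/(-31810 + (-851 - 2*sqrt(1757))) = 1986610/(-32661 - 2*sqrt(1757))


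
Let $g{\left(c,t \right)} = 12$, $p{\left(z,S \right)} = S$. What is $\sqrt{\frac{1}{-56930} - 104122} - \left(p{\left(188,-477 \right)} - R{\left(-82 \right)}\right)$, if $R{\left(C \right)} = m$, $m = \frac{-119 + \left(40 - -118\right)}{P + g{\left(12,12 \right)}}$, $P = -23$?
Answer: $\frac{5208}{11} + \frac{i \sqrt{337461994694730}}{56930} \approx 473.45 + 322.68 i$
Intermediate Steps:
$m = - \frac{39}{11}$ ($m = \frac{-119 + \left(40 - -118\right)}{-23 + 12} = \frac{-119 + \left(40 + 118\right)}{-11} = \left(-119 + 158\right) \left(- \frac{1}{11}\right) = 39 \left(- \frac{1}{11}\right) = - \frac{39}{11} \approx -3.5455$)
$R{\left(C \right)} = - \frac{39}{11}$
$\sqrt{\frac{1}{-56930} - 104122} - \left(p{\left(188,-477 \right)} - R{\left(-82 \right)}\right) = \sqrt{\frac{1}{-56930} - 104122} - \left(-477 - - \frac{39}{11}\right) = \sqrt{- \frac{1}{56930} - 104122} - \left(-477 + \frac{39}{11}\right) = \sqrt{- \frac{5927665461}{56930}} - - \frac{5208}{11} = \frac{i \sqrt{337461994694730}}{56930} + \frac{5208}{11} = \frac{5208}{11} + \frac{i \sqrt{337461994694730}}{56930}$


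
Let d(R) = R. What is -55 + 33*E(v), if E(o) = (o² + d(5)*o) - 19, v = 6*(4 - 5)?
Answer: -484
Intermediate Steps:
v = -6 (v = 6*(-1) = -6)
E(o) = -19 + o² + 5*o (E(o) = (o² + 5*o) - 19 = -19 + o² + 5*o)
-55 + 33*E(v) = -55 + 33*(-19 + (-6)² + 5*(-6)) = -55 + 33*(-19 + 36 - 30) = -55 + 33*(-13) = -55 - 429 = -484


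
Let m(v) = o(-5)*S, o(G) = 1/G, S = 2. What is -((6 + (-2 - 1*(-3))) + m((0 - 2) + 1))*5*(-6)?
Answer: 198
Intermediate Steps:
o(G) = 1/G
m(v) = -2/5 (m(v) = 2/(-5) = -1/5*2 = -2/5)
-((6 + (-2 - 1*(-3))) + m((0 - 2) + 1))*5*(-6) = -((6 + (-2 - 1*(-3))) - 2/5)*5*(-6) = -((6 + (-2 + 3)) - 2/5)*5*(-6) = -((6 + 1) - 2/5)*5*(-6) = -(7 - 2/5)*5*(-6) = -(33/5)*5*(-6) = -33*(-6) = -1*(-198) = 198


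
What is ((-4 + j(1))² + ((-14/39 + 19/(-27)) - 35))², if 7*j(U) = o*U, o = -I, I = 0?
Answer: 49589764/123201 ≈ 402.51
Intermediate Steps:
o = 0 (o = -1*0 = 0)
j(U) = 0 (j(U) = (0*U)/7 = (⅐)*0 = 0)
((-4 + j(1))² + ((-14/39 + 19/(-27)) - 35))² = ((-4 + 0)² + ((-14/39 + 19/(-27)) - 35))² = ((-4)² + ((-14*1/39 + 19*(-1/27)) - 35))² = (16 + ((-14/39 - 19/27) - 35))² = (16 + (-373/351 - 35))² = (16 - 12658/351)² = (-7042/351)² = 49589764/123201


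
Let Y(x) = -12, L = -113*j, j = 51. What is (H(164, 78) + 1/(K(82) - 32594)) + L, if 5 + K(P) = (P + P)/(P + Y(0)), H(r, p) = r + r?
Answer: -6200699140/1140883 ≈ -5435.0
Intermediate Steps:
H(r, p) = 2*r
L = -5763 (L = -113*51 = -5763)
K(P) = -5 + 2*P/(-12 + P) (K(P) = -5 + (P + P)/(P - 12) = -5 + (2*P)/(-12 + P) = -5 + 2*P/(-12 + P))
(H(164, 78) + 1/(K(82) - 32594)) + L = (2*164 + 1/(3*(20 - 1*82)/(-12 + 82) - 32594)) - 5763 = (328 + 1/(3*(20 - 82)/70 - 32594)) - 5763 = (328 + 1/(3*(1/70)*(-62) - 32594)) - 5763 = (328 + 1/(-93/35 - 32594)) - 5763 = (328 + 1/(-1140883/35)) - 5763 = (328 - 35/1140883) - 5763 = 374209589/1140883 - 5763 = -6200699140/1140883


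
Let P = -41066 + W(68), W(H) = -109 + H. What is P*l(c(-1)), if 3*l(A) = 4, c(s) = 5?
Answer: -164428/3 ≈ -54809.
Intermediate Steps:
l(A) = 4/3 (l(A) = (1/3)*4 = 4/3)
P = -41107 (P = -41066 + (-109 + 68) = -41066 - 41 = -41107)
P*l(c(-1)) = -41107*4/3 = -164428/3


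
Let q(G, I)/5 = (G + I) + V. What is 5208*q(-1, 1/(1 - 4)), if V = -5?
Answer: -164920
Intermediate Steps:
q(G, I) = -25 + 5*G + 5*I (q(G, I) = 5*((G + I) - 5) = 5*(-5 + G + I) = -25 + 5*G + 5*I)
5208*q(-1, 1/(1 - 4)) = 5208*(-25 + 5*(-1) + 5/(1 - 4)) = 5208*(-25 - 5 + 5/(-3)) = 5208*(-25 - 5 + 5*(-⅓)) = 5208*(-25 - 5 - 5/3) = 5208*(-95/3) = -164920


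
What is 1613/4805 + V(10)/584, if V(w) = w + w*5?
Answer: 307573/701530 ≈ 0.43843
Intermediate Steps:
V(w) = 6*w (V(w) = w + 5*w = 6*w)
1613/4805 + V(10)/584 = 1613/4805 + (6*10)/584 = 1613*(1/4805) + 60*(1/584) = 1613/4805 + 15/146 = 307573/701530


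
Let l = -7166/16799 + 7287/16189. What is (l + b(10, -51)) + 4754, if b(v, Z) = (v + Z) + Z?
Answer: 1267879313221/271959011 ≈ 4662.0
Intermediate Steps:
b(v, Z) = v + 2*Z (b(v, Z) = (Z + v) + Z = v + 2*Z)
l = 6403939/271959011 (l = -7166*1/16799 + 7287*(1/16189) = -7166/16799 + 7287/16189 = 6403939/271959011 ≈ 0.023547)
(l + b(10, -51)) + 4754 = (6403939/271959011 + (10 + 2*(-51))) + 4754 = (6403939/271959011 + (10 - 102)) + 4754 = (6403939/271959011 - 92) + 4754 = -25013825073/271959011 + 4754 = 1267879313221/271959011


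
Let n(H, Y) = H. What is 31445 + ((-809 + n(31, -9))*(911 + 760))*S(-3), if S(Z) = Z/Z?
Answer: -1268593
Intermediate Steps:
S(Z) = 1
31445 + ((-809 + n(31, -9))*(911 + 760))*S(-3) = 31445 + ((-809 + 31)*(911 + 760))*1 = 31445 - 778*1671*1 = 31445 - 1300038*1 = 31445 - 1300038 = -1268593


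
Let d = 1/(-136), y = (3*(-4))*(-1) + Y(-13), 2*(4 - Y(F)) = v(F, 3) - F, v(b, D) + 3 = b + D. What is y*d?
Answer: -2/17 ≈ -0.11765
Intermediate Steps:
v(b, D) = -3 + D + b (v(b, D) = -3 + (b + D) = -3 + (D + b) = -3 + D + b)
Y(F) = 4 (Y(F) = 4 - ((-3 + 3 + F) - F)/2 = 4 - (F - F)/2 = 4 - ½*0 = 4 + 0 = 4)
y = 16 (y = (3*(-4))*(-1) + 4 = -12*(-1) + 4 = 12 + 4 = 16)
d = -1/136 ≈ -0.0073529
y*d = 16*(-1/136) = -2/17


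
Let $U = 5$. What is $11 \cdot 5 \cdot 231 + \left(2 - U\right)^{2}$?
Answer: $12714$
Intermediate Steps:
$11 \cdot 5 \cdot 231 + \left(2 - U\right)^{2} = 11 \cdot 5 \cdot 231 + \left(2 - 5\right)^{2} = 55 \cdot 231 + \left(2 - 5\right)^{2} = 12705 + \left(-3\right)^{2} = 12705 + 9 = 12714$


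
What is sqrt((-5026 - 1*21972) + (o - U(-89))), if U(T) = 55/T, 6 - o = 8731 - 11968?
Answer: 2*I*sqrt(47039615)/89 ≈ 154.12*I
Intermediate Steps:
o = 3243 (o = 6 - (8731 - 11968) = 6 - 1*(-3237) = 6 + 3237 = 3243)
sqrt((-5026 - 1*21972) + (o - U(-89))) = sqrt((-5026 - 1*21972) + (3243 - 55/(-89))) = sqrt((-5026 - 21972) + (3243 - 55*(-1)/89)) = sqrt(-26998 + (3243 - 1*(-55/89))) = sqrt(-26998 + (3243 + 55/89)) = sqrt(-26998 + 288682/89) = sqrt(-2114140/89) = 2*I*sqrt(47039615)/89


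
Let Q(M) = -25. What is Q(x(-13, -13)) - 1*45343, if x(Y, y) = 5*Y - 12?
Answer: -45368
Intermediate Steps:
x(Y, y) = -12 + 5*Y
Q(x(-13, -13)) - 1*45343 = -25 - 1*45343 = -25 - 45343 = -45368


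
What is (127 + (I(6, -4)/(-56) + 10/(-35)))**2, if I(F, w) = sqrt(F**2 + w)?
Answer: (1774 - sqrt(2))**2/196 ≈ 16031.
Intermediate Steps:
I(F, w) = sqrt(w + F**2)
(127 + (I(6, -4)/(-56) + 10/(-35)))**2 = (127 + (sqrt(-4 + 6**2)/(-56) + 10/(-35)))**2 = (127 + (sqrt(-4 + 36)*(-1/56) + 10*(-1/35)))**2 = (127 + (sqrt(32)*(-1/56) - 2/7))**2 = (127 + ((4*sqrt(2))*(-1/56) - 2/7))**2 = (127 + (-sqrt(2)/14 - 2/7))**2 = (127 + (-2/7 - sqrt(2)/14))**2 = (887/7 - sqrt(2)/14)**2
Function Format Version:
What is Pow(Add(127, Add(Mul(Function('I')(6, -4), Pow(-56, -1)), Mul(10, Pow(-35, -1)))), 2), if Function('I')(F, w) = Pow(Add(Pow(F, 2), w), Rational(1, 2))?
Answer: Mul(Rational(1, 196), Pow(Add(1774, Mul(-1, Pow(2, Rational(1, 2)))), 2)) ≈ 16031.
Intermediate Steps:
Function('I')(F, w) = Pow(Add(w, Pow(F, 2)), Rational(1, 2))
Pow(Add(127, Add(Mul(Function('I')(6, -4), Pow(-56, -1)), Mul(10, Pow(-35, -1)))), 2) = Pow(Add(127, Add(Mul(Pow(Add(-4, Pow(6, 2)), Rational(1, 2)), Pow(-56, -1)), Mul(10, Pow(-35, -1)))), 2) = Pow(Add(127, Add(Mul(Pow(Add(-4, 36), Rational(1, 2)), Rational(-1, 56)), Mul(10, Rational(-1, 35)))), 2) = Pow(Add(127, Add(Mul(Pow(32, Rational(1, 2)), Rational(-1, 56)), Rational(-2, 7))), 2) = Pow(Add(127, Add(Mul(Mul(4, Pow(2, Rational(1, 2))), Rational(-1, 56)), Rational(-2, 7))), 2) = Pow(Add(127, Add(Mul(Rational(-1, 14), Pow(2, Rational(1, 2))), Rational(-2, 7))), 2) = Pow(Add(127, Add(Rational(-2, 7), Mul(Rational(-1, 14), Pow(2, Rational(1, 2))))), 2) = Pow(Add(Rational(887, 7), Mul(Rational(-1, 14), Pow(2, Rational(1, 2)))), 2)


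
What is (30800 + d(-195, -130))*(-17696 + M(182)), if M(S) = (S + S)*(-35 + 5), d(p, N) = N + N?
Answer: -873932640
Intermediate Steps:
d(p, N) = 2*N
M(S) = -60*S (M(S) = (2*S)*(-30) = -60*S)
(30800 + d(-195, -130))*(-17696 + M(182)) = (30800 + 2*(-130))*(-17696 - 60*182) = (30800 - 260)*(-17696 - 10920) = 30540*(-28616) = -873932640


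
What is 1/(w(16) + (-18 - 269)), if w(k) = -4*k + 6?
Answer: -1/345 ≈ -0.0028986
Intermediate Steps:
w(k) = 6 - 4*k
1/(w(16) + (-18 - 269)) = 1/((6 - 4*16) + (-18 - 269)) = 1/((6 - 64) - 287) = 1/(-58 - 287) = 1/(-345) = -1/345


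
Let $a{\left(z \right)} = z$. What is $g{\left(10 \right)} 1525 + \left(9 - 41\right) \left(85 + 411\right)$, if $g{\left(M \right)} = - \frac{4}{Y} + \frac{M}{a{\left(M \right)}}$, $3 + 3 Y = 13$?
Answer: $-16177$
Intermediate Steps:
$Y = \frac{10}{3}$ ($Y = -1 + \frac{1}{3} \cdot 13 = -1 + \frac{13}{3} = \frac{10}{3} \approx 3.3333$)
$g{\left(M \right)} = - \frac{1}{5}$ ($g{\left(M \right)} = - \frac{4}{\frac{10}{3}} + \frac{M}{M} = \left(-4\right) \frac{3}{10} + 1 = - \frac{6}{5} + 1 = - \frac{1}{5}$)
$g{\left(10 \right)} 1525 + \left(9 - 41\right) \left(85 + 411\right) = \left(- \frac{1}{5}\right) 1525 + \left(9 - 41\right) \left(85 + 411\right) = -305 - 15872 = -16177$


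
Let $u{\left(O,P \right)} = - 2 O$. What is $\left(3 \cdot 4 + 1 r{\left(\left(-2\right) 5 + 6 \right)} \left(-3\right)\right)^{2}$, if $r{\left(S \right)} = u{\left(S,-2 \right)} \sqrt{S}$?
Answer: $-2160 - 1152 i \approx -2160.0 - 1152.0 i$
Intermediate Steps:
$r{\left(S \right)} = - 2 S^{\frac{3}{2}}$ ($r{\left(S \right)} = - 2 S \sqrt{S} = - 2 S^{\frac{3}{2}}$)
$\left(3 \cdot 4 + 1 r{\left(\left(-2\right) 5 + 6 \right)} \left(-3\right)\right)^{2} = \left(3 \cdot 4 + 1 \left(- 2 \left(\left(-2\right) 5 + 6\right)^{\frac{3}{2}}\right) \left(-3\right)\right)^{2} = \left(12 + 1 \left(- 2 \left(-10 + 6\right)^{\frac{3}{2}}\right) \left(-3\right)\right)^{2} = \left(12 + 1 \left(- 2 \left(-4\right)^{\frac{3}{2}}\right) \left(-3\right)\right)^{2} = \left(12 + 1 \left(- 2 \left(- 8 i\right)\right) \left(-3\right)\right)^{2} = \left(12 + 1 \cdot 16 i \left(-3\right)\right)^{2} = \left(12 + 16 i \left(-3\right)\right)^{2} = \left(12 - 48 i\right)^{2}$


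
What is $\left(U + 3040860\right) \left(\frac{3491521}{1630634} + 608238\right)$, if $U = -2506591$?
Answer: $\frac{529897105844179097}{1630634} \approx 3.2496 \cdot 10^{11}$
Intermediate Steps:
$\left(U + 3040860\right) \left(\frac{3491521}{1630634} + 608238\right) = \left(-2506591 + 3040860\right) \left(\frac{3491521}{1630634} + 608238\right) = 534269 \left(3491521 \cdot \frac{1}{1630634} + 608238\right) = 534269 \left(\frac{3491521}{1630634} + 608238\right) = 534269 \cdot \frac{991817054413}{1630634} = \frac{529897105844179097}{1630634}$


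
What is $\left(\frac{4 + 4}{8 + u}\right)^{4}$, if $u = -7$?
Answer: $4096$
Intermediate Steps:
$\left(\frac{4 + 4}{8 + u}\right)^{4} = \left(\frac{4 + 4}{8 - 7}\right)^{4} = \left(\frac{8}{1}\right)^{4} = \left(8 \cdot 1\right)^{4} = 8^{4} = 4096$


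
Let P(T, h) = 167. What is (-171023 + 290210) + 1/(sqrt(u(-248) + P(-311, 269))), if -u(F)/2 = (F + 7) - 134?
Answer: 119187 + sqrt(917)/917 ≈ 1.1919e+5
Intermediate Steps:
u(F) = 254 - 2*F (u(F) = -2*((F + 7) - 134) = -2*((7 + F) - 134) = -2*(-127 + F) = 254 - 2*F)
(-171023 + 290210) + 1/(sqrt(u(-248) + P(-311, 269))) = (-171023 + 290210) + 1/(sqrt((254 - 2*(-248)) + 167)) = 119187 + 1/(sqrt((254 + 496) + 167)) = 119187 + 1/(sqrt(750 + 167)) = 119187 + 1/(sqrt(917)) = 119187 + sqrt(917)/917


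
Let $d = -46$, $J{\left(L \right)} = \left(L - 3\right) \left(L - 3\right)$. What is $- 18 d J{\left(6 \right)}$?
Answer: $7452$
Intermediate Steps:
$J{\left(L \right)} = \left(-3 + L\right)^{2}$ ($J{\left(L \right)} = \left(-3 + L\right) \left(-3 + L\right) = \left(-3 + L\right)^{2}$)
$- 18 d J{\left(6 \right)} = \left(-18\right) \left(-46\right) \left(-3 + 6\right)^{2} = 828 \cdot 3^{2} = 828 \cdot 9 = 7452$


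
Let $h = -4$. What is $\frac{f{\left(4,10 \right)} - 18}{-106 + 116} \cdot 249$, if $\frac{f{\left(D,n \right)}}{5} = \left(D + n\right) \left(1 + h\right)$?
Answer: $- \frac{28386}{5} \approx -5677.2$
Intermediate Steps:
$f{\left(D,n \right)} = - 15 D - 15 n$ ($f{\left(D,n \right)} = 5 \left(D + n\right) \left(1 - 4\right) = 5 \left(D + n\right) \left(-3\right) = 5 \left(- 3 D - 3 n\right) = - 15 D - 15 n$)
$\frac{f{\left(4,10 \right)} - 18}{-106 + 116} \cdot 249 = \frac{\left(\left(-15\right) 4 - 150\right) - 18}{-106 + 116} \cdot 249 = \frac{\left(-60 - 150\right) - 18}{10} \cdot 249 = \left(-210 - 18\right) \frac{1}{10} \cdot 249 = \left(-228\right) \frac{1}{10} \cdot 249 = \left(- \frac{114}{5}\right) 249 = - \frac{28386}{5}$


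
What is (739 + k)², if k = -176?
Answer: 316969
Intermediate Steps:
(739 + k)² = (739 - 176)² = 563² = 316969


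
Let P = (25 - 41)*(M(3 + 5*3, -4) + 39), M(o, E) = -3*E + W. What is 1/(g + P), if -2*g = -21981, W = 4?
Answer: 2/20221 ≈ 9.8907e-5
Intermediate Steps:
g = 21981/2 (g = -1/2*(-21981) = 21981/2 ≈ 10991.)
M(o, E) = 4 - 3*E (M(o, E) = -3*E + 4 = 4 - 3*E)
P = -880 (P = (25 - 41)*((4 - 3*(-4)) + 39) = -16*((4 + 12) + 39) = -16*(16 + 39) = -16*55 = -880)
1/(g + P) = 1/(21981/2 - 880) = 1/(20221/2) = 2/20221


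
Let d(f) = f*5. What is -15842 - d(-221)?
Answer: -14737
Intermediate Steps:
d(f) = 5*f
-15842 - d(-221) = -15842 - 5*(-221) = -15842 - 1*(-1105) = -15842 + 1105 = -14737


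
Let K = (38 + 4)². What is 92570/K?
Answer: 46285/882 ≈ 52.477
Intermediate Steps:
K = 1764 (K = 42² = 1764)
92570/K = 92570/1764 = 92570*(1/1764) = 46285/882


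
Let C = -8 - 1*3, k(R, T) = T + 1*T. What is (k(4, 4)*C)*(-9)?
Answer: 792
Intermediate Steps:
k(R, T) = 2*T (k(R, T) = T + T = 2*T)
C = -11 (C = -8 - 3 = -11)
(k(4, 4)*C)*(-9) = ((2*4)*(-11))*(-9) = (8*(-11))*(-9) = -88*(-9) = 792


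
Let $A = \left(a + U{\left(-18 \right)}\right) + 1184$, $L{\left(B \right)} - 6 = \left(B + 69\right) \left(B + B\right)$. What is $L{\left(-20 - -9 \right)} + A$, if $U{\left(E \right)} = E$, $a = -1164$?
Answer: $-1268$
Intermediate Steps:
$L{\left(B \right)} = 6 + 2 B \left(69 + B\right)$ ($L{\left(B \right)} = 6 + \left(B + 69\right) \left(B + B\right) = 6 + \left(69 + B\right) 2 B = 6 + 2 B \left(69 + B\right)$)
$A = 2$ ($A = \left(-1164 - 18\right) + 1184 = -1182 + 1184 = 2$)
$L{\left(-20 - -9 \right)} + A = \left(6 + 2 \left(-20 - -9\right)^{2} + 138 \left(-20 - -9\right)\right) + 2 = \left(6 + 2 \left(-20 + 9\right)^{2} + 138 \left(-20 + 9\right)\right) + 2 = \left(6 + 2 \left(-11\right)^{2} + 138 \left(-11\right)\right) + 2 = \left(6 + 2 \cdot 121 - 1518\right) + 2 = \left(6 + 242 - 1518\right) + 2 = -1270 + 2 = -1268$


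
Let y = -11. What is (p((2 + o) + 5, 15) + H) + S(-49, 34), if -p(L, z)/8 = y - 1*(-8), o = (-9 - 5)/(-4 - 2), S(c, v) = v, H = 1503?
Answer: 1561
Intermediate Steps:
o = 7/3 (o = -14/(-6) = -14*(-⅙) = 7/3 ≈ 2.3333)
p(L, z) = 24 (p(L, z) = -8*(-11 - 1*(-8)) = -8*(-11 + 8) = -8*(-3) = 24)
(p((2 + o) + 5, 15) + H) + S(-49, 34) = (24 + 1503) + 34 = 1527 + 34 = 1561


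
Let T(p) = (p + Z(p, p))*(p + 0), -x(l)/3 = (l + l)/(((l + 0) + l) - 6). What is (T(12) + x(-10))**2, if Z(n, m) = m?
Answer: 13793796/169 ≈ 81620.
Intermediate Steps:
x(l) = -6*l/(-6 + 2*l) (x(l) = -3*(l + l)/(((l + 0) + l) - 6) = -3*2*l/((l + l) - 6) = -3*2*l/(2*l - 6) = -3*2*l/(-6 + 2*l) = -6*l/(-6 + 2*l))
T(p) = 2*p**2 (T(p) = (p + p)*(p + 0) = (2*p)*p = 2*p**2)
(T(12) + x(-10))**2 = (2*12**2 - 3*(-10)/(-3 - 10))**2 = (2*144 - 3*(-10)/(-13))**2 = (288 - 3*(-10)*(-1/13))**2 = (288 - 30/13)**2 = (3714/13)**2 = 13793796/169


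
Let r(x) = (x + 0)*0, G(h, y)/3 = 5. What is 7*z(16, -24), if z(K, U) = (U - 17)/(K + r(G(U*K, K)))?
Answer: -287/16 ≈ -17.938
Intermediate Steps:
G(h, y) = 15 (G(h, y) = 3*5 = 15)
r(x) = 0 (r(x) = x*0 = 0)
z(K, U) = (-17 + U)/K (z(K, U) = (U - 17)/(K + 0) = (-17 + U)/K)
7*z(16, -24) = 7*((-17 - 24)/16) = 7*((1/16)*(-41)) = 7*(-41/16) = -287/16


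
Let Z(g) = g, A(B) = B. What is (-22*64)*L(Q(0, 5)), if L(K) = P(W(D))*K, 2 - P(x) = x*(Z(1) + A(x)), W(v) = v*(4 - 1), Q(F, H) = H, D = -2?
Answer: 197120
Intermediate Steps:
W(v) = 3*v (W(v) = v*3 = 3*v)
P(x) = 2 - x*(1 + x)
L(K) = -28*K (L(K) = (2 - 3*(-2) - (3*(-2))**2)*K = (2 - 1*(-6) - 1*(-6)**2)*K = (2 + 6 - 1*36)*K = (2 + 6 - 36)*K = -28*K)
(-22*64)*L(Q(0, 5)) = (-22*64)*(-28*5) = -1408*(-140) = 197120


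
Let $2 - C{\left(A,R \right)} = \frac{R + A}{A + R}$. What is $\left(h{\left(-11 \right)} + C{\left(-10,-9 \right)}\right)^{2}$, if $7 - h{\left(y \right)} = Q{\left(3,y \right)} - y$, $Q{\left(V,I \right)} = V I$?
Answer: $900$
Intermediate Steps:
$Q{\left(V,I \right)} = I V$
$C{\left(A,R \right)} = 1$ ($C{\left(A,R \right)} = 2 - \frac{R + A}{A + R} = 2 - \frac{A + R}{A + R} = 2 - 1 = 1$)
$h{\left(y \right)} = 7 - 2 y$ ($h{\left(y \right)} = 7 - \left(y 3 - y\right) = 7 - \left(3 y - y\right) = 7 - 2 y$)
$\left(h{\left(-11 \right)} + C{\left(-10,-9 \right)}\right)^{2} = \left(\left(7 - -22\right) + 1\right)^{2} = \left(\left(7 + 22\right) + 1\right)^{2} = \left(29 + 1\right)^{2} = 30^{2} = 900$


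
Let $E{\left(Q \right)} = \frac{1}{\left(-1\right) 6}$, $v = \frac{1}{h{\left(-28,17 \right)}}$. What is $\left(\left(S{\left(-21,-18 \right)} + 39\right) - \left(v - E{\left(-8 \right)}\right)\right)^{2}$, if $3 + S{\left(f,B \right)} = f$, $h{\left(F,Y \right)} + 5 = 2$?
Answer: $\frac{8281}{36} \approx 230.03$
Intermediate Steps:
$h{\left(F,Y \right)} = -3$ ($h{\left(F,Y \right)} = -5 + 2 = -3$)
$S{\left(f,B \right)} = -3 + f$
$v = - \frac{1}{3}$ ($v = \frac{1}{-3} = - \frac{1}{3} \approx -0.33333$)
$E{\left(Q \right)} = - \frac{1}{6}$ ($E{\left(Q \right)} = \frac{1}{-6} = - \frac{1}{6}$)
$\left(\left(S{\left(-21,-18 \right)} + 39\right) - \left(v - E{\left(-8 \right)}\right)\right)^{2} = \left(\left(\left(-3 - 21\right) + 39\right) - - \frac{1}{6}\right)^{2} = \left(\left(-24 + 39\right) + \left(- \frac{1}{6} + \frac{1}{3}\right)\right)^{2} = \left(15 + \frac{1}{6}\right)^{2} = \left(\frac{91}{6}\right)^{2} = \frac{8281}{36}$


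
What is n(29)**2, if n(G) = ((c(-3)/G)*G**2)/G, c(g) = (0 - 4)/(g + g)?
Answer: 4/9 ≈ 0.44444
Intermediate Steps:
c(g) = -2/g (c(g) = -4*1/(2*g) = -2/g)
n(G) = 2/3 (n(G) = (((-2/(-3))/G)*G**2)/G = (((-2*(-1/3))/G)*G**2)/G = ((2/(3*G))*G**2)/G = (2*G/3)/G = 2/3)
n(29)**2 = (2/3)**2 = 4/9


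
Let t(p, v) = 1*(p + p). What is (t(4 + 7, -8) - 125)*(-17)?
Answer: 1751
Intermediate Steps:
t(p, v) = 2*p (t(p, v) = 1*(2*p) = 2*p)
(t(4 + 7, -8) - 125)*(-17) = (2*(4 + 7) - 125)*(-17) = (2*11 - 125)*(-17) = (22 - 125)*(-17) = -103*(-17) = 1751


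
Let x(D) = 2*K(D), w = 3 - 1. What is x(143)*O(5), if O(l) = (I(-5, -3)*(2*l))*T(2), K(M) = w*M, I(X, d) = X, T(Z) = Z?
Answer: -57200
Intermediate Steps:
w = 2
K(M) = 2*M
O(l) = -20*l (O(l) = -10*l*2 = -20*l)
x(D) = 4*D (x(D) = 2*(2*D) = 4*D)
x(143)*O(5) = (4*143)*(-20*5) = 572*(-100) = -57200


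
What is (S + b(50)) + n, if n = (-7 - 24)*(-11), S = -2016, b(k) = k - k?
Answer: -1675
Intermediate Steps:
b(k) = 0
n = 341 (n = -31*(-11) = 341)
(S + b(50)) + n = (-2016 + 0) + 341 = -2016 + 341 = -1675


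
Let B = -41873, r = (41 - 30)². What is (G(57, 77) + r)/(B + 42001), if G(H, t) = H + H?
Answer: 235/128 ≈ 1.8359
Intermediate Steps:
G(H, t) = 2*H
r = 121 (r = 11² = 121)
(G(57, 77) + r)/(B + 42001) = (2*57 + 121)/(-41873 + 42001) = (114 + 121)/128 = 235*(1/128) = 235/128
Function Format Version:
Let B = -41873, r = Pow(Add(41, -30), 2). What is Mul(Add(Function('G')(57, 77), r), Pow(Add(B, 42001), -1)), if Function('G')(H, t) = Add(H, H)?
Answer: Rational(235, 128) ≈ 1.8359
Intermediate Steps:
Function('G')(H, t) = Mul(2, H)
r = 121 (r = Pow(11, 2) = 121)
Mul(Add(Function('G')(57, 77), r), Pow(Add(B, 42001), -1)) = Mul(Add(Mul(2, 57), 121), Pow(Add(-41873, 42001), -1)) = Mul(Add(114, 121), Pow(128, -1)) = Mul(235, Rational(1, 128)) = Rational(235, 128)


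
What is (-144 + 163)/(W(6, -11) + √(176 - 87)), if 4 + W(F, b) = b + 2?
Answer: -247/80 - 19*√89/80 ≈ -5.3281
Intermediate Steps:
W(F, b) = -2 + b (W(F, b) = -4 + (b + 2) = -4 + (2 + b) = -2 + b)
(-144 + 163)/(W(6, -11) + √(176 - 87)) = (-144 + 163)/((-2 - 11) + √(176 - 87)) = 19/(-13 + √89)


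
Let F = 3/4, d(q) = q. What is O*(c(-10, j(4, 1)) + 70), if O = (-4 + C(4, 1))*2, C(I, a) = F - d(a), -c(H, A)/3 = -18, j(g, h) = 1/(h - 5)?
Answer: -1054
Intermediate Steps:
j(g, h) = 1/(-5 + h)
c(H, A) = 54 (c(H, A) = -3*(-18) = 54)
F = ¾ (F = 3*(¼) = ¾ ≈ 0.75000)
C(I, a) = ¾ - a
O = -17/2 (O = (-4 + (¾ - 1*1))*2 = (-4 + (¾ - 1))*2 = (-4 - ¼)*2 = -17/4*2 = -17/2 ≈ -8.5000)
O*(c(-10, j(4, 1)) + 70) = -17*(54 + 70)/2 = -17/2*124 = -1054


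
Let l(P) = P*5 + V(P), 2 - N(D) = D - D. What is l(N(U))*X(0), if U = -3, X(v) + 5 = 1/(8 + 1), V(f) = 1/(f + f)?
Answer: -451/9 ≈ -50.111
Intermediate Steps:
V(f) = 1/(2*f)
X(v) = -44/9 (X(v) = -5 + 1/(8 + 1) = -5 + 1/9 = -5 + ⅑ = -44/9)
N(D) = 2 (N(D) = 2 - (D - D) = 2 - 1*0 = 2 + 0 = 2)
l(P) = 1/(2*P) + 5*P (l(P) = P*5 + 1/(2*P) = 5*P + 1/(2*P) = 1/(2*P) + 5*P)
l(N(U))*X(0) = ((½)/2 + 5*2)*(-44/9) = ((½)*(½) + 10)*(-44/9) = (¼ + 10)*(-44/9) = (41/4)*(-44/9) = -451/9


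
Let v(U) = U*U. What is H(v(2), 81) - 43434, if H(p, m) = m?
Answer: -43353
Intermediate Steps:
v(U) = U²
H(v(2), 81) - 43434 = 81 - 43434 = -43353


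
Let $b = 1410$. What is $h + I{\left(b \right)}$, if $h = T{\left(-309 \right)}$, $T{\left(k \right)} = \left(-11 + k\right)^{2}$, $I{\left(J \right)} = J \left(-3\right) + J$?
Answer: $99580$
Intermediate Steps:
$I{\left(J \right)} = - 2 J$ ($I{\left(J \right)} = - 3 J + J = - 2 J$)
$h = 102400$ ($h = \left(-11 - 309\right)^{2} = \left(-320\right)^{2} = 102400$)
$h + I{\left(b \right)} = 102400 - 2820 = 99580$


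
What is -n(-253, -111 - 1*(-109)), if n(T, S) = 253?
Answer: -253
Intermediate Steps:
-n(-253, -111 - 1*(-109)) = -1*253 = -253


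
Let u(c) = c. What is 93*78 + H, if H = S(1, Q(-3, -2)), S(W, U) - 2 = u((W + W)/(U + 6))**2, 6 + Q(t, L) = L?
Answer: 7257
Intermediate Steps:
Q(t, L) = -6 + L
S(W, U) = 2 + 4*W**2/(6 + U)**2 (S(W, U) = 2 + ((W + W)/(U + 6))**2 = 2 + ((2*W)/(6 + U))**2 = 2 + (2*W/(6 + U))**2 = 2 + 4*W**2/(6 + U)**2)
H = 3 (H = 2 + 4*1**2/(6 + (-6 - 2))**2 = 2 + 4*1/(6 - 8)**2 = 2 + 4*1/(-2)**2 = 2 + 4*1*(1/4) = 2 + 1 = 3)
93*78 + H = 93*78 + 3 = 7254 + 3 = 7257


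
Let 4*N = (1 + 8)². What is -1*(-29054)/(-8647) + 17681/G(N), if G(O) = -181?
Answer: -158146381/1565107 ≈ -101.05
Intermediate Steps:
N = 81/4 (N = (1 + 8)²/4 = (¼)*9² = (¼)*81 = 81/4 ≈ 20.250)
-1*(-29054)/(-8647) + 17681/G(N) = -1*(-29054)/(-8647) + 17681/(-181) = 29054*(-1/8647) + 17681*(-1/181) = -29054/8647 - 17681/181 = -158146381/1565107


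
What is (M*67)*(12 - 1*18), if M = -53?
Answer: 21306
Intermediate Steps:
(M*67)*(12 - 1*18) = (-53*67)*(12 - 1*18) = -3551*(12 - 18) = -3551*(-6) = 21306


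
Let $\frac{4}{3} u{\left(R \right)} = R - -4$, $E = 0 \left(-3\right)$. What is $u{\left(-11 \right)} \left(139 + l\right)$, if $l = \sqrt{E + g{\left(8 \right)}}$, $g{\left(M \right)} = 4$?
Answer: $- \frac{2961}{4} \approx -740.25$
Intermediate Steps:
$E = 0$
$u{\left(R \right)} = 3 + \frac{3 R}{4}$ ($u{\left(R \right)} = \frac{3 \left(R - -4\right)}{4} = \frac{3 \left(R + 4\right)}{4} = \frac{3 \left(4 + R\right)}{4} = 3 + \frac{3 R}{4}$)
$l = 2$ ($l = \sqrt{0 + 4} = \sqrt{4} = 2$)
$u{\left(-11 \right)} \left(139 + l\right) = \left(3 + \frac{3}{4} \left(-11\right)\right) \left(139 + 2\right) = \left(3 - \frac{33}{4}\right) 141 = \left(- \frac{21}{4}\right) 141 = - \frac{2961}{4}$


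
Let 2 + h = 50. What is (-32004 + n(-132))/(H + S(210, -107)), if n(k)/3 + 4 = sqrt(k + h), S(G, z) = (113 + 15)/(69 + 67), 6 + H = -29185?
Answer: 544272/496231 - 102*I*sqrt(21)/496231 ≈ 1.0968 - 0.00094195*I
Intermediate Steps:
h = 48 (h = -2 + 50 = 48)
H = -29191 (H = -6 - 29185 = -29191)
S(G, z) = 16/17 (S(G, z) = 128/136 = 128*(1/136) = 16/17)
n(k) = -12 + 3*sqrt(48 + k) (n(k) = -12 + 3*sqrt(k + 48) = -12 + 3*sqrt(48 + k))
(-32004 + n(-132))/(H + S(210, -107)) = (-32004 + (-12 + 3*sqrt(48 - 132)))/(-29191 + 16/17) = (-32004 + (-12 + 3*sqrt(-84)))/(-496231/17) = (-32004 + (-12 + 3*(2*I*sqrt(21))))*(-17/496231) = (-32004 + (-12 + 6*I*sqrt(21)))*(-17/496231) = (-32016 + 6*I*sqrt(21))*(-17/496231) = 544272/496231 - 102*I*sqrt(21)/496231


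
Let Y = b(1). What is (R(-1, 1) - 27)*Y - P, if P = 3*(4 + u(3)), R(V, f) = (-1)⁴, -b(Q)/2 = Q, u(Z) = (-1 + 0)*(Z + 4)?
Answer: 61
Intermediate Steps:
u(Z) = -4 - Z (u(Z) = -(4 + Z) = -4 - Z)
b(Q) = -2*Q
R(V, f) = 1
Y = -2 (Y = -2*1 = -2)
P = -9 (P = 3*(4 + (-4 - 1*3)) = 3*(4 + (-4 - 3)) = 3*(4 - 7) = 3*(-3) = -9)
(R(-1, 1) - 27)*Y - P = (1 - 27)*(-2) - 1*(-9) = -26*(-2) + 9 = 52 + 9 = 61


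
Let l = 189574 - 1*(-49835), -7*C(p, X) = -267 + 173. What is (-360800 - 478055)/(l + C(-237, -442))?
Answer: -5871985/1675957 ≈ -3.5037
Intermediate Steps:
C(p, X) = 94/7 (C(p, X) = -(-267 + 173)/7 = -1/7*(-94) = 94/7)
l = 239409 (l = 189574 + 49835 = 239409)
(-360800 - 478055)/(l + C(-237, -442)) = (-360800 - 478055)/(239409 + 94/7) = -838855/1675957/7 = -838855*7/1675957 = -5871985/1675957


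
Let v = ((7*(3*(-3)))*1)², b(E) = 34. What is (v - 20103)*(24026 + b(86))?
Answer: -388184040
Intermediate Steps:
v = 3969 (v = ((7*(-9))*1)² = (-63*1)² = (-63)² = 3969)
(v - 20103)*(24026 + b(86)) = (3969 - 20103)*(24026 + 34) = -16134*24060 = -388184040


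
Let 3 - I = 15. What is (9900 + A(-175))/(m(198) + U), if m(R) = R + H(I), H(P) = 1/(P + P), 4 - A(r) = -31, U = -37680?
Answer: -238440/899569 ≈ -0.26506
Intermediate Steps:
I = -12 (I = 3 - 1*15 = 3 - 15 = -12)
A(r) = 35 (A(r) = 4 - 1*(-31) = 4 + 31 = 35)
H(P) = 1/(2*P)
m(R) = -1/24 + R (m(R) = R + (1/2)/(-12) = R + (1/2)*(-1/12) = R - 1/24 = -1/24 + R)
(9900 + A(-175))/(m(198) + U) = (9900 + 35)/((-1/24 + 198) - 37680) = 9935/(4751/24 - 37680) = 9935/(-899569/24) = 9935*(-24/899569) = -238440/899569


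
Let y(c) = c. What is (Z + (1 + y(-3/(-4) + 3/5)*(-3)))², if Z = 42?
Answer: 606841/400 ≈ 1517.1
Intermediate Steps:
(Z + (1 + y(-3/(-4) + 3/5)*(-3)))² = (42 + (1 + (-3/(-4) + 3/5)*(-3)))² = (42 + (1 + (-3*(-¼) + 3*(⅕))*(-3)))² = (42 + (1 + (¾ + ⅗)*(-3)))² = (42 + (1 + (27/20)*(-3)))² = (42 + (1 - 81/20))² = (42 - 61/20)² = (779/20)² = 606841/400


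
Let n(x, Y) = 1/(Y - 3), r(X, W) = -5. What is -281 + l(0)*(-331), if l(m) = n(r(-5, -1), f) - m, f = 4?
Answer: -612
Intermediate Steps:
n(x, Y) = 1/(-3 + Y)
l(m) = 1 - m (l(m) = 1/(-3 + 4) - m = 1/1 - m = 1 - m)
-281 + l(0)*(-331) = -281 + (1 - 1*0)*(-331) = -281 + (1 + 0)*(-331) = -281 + 1*(-331) = -281 - 331 = -612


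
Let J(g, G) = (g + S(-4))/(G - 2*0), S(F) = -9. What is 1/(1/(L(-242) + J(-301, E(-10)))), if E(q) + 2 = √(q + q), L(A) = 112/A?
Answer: 18419/726 + 155*I*√5/6 ≈ 25.371 + 57.765*I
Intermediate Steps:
E(q) = -2 + √2*√q (E(q) = -2 + √(q + q) = -2 + √(2*q) = -2 + √2*√q)
J(g, G) = (-9 + g)/G (J(g, G) = (g - 9)/(G - 2*0) = (-9 + g)/(G + 0) = (-9 + g)/G)
1/(1/(L(-242) + J(-301, E(-10)))) = 1/(1/(112/(-242) + (-9 - 301)/(-2 + √2*√(-10)))) = 1/(1/(112*(-1/242) - 310/(-2 + √2*(I*√10)))) = 1/(1/(-56/121 - 310/(-2 + 2*I*√5))) = -56/121 - 310/(-2 + 2*I*√5)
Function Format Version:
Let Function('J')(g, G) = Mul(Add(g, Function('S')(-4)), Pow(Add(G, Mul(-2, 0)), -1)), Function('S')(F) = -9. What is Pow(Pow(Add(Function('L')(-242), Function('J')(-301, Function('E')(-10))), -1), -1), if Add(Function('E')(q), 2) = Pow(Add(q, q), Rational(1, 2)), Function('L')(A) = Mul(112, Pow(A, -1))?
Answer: Add(Rational(18419, 726), Mul(Rational(155, 6), I, Pow(5, Rational(1, 2)))) ≈ Add(25.371, Mul(57.765, I))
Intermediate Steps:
Function('E')(q) = Add(-2, Mul(Pow(2, Rational(1, 2)), Pow(q, Rational(1, 2)))) (Function('E')(q) = Add(-2, Pow(Add(q, q), Rational(1, 2))) = Add(-2, Pow(Mul(2, q), Rational(1, 2))) = Add(-2, Mul(Pow(2, Rational(1, 2)), Pow(q, Rational(1, 2)))))
Function('J')(g, G) = Mul(Pow(G, -1), Add(-9, g)) (Function('J')(g, G) = Mul(Add(g, -9), Pow(Add(G, Mul(-2, 0)), -1)) = Mul(Add(-9, g), Pow(Add(G, 0), -1)) = Mul(Add(-9, g), Pow(G, -1)) = Mul(Pow(G, -1), Add(-9, g)))
Pow(Pow(Add(Function('L')(-242), Function('J')(-301, Function('E')(-10))), -1), -1) = Pow(Pow(Add(Mul(112, Pow(-242, -1)), Mul(Pow(Add(-2, Mul(Pow(2, Rational(1, 2)), Pow(-10, Rational(1, 2)))), -1), Add(-9, -301))), -1), -1) = Pow(Pow(Add(Mul(112, Rational(-1, 242)), Mul(Pow(Add(-2, Mul(Pow(2, Rational(1, 2)), Mul(I, Pow(10, Rational(1, 2))))), -1), -310)), -1), -1) = Pow(Pow(Add(Rational(-56, 121), Mul(Pow(Add(-2, Mul(2, I, Pow(5, Rational(1, 2)))), -1), -310)), -1), -1) = Pow(Pow(Add(Rational(-56, 121), Mul(-310, Pow(Add(-2, Mul(2, I, Pow(5, Rational(1, 2)))), -1))), -1), -1) = Add(Rational(-56, 121), Mul(-310, Pow(Add(-2, Mul(2, I, Pow(5, Rational(1, 2)))), -1)))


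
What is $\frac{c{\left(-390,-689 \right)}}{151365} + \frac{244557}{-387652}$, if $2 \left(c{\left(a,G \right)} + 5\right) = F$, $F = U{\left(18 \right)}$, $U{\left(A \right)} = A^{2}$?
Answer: $- \frac{36956508941}{58676944980} \approx -0.62983$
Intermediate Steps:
$F = 324$ ($F = 18^{2} = 324$)
$c{\left(a,G \right)} = 157$ ($c{\left(a,G \right)} = -5 + \frac{1}{2} \cdot 324 = -5 + 162 = 157$)
$\frac{c{\left(-390,-689 \right)}}{151365} + \frac{244557}{-387652} = \frac{157}{151365} + \frac{244557}{-387652} = 157 \cdot \frac{1}{151365} + 244557 \left(- \frac{1}{387652}\right) = \frac{157}{151365} - \frac{244557}{387652} = - \frac{36956508941}{58676944980}$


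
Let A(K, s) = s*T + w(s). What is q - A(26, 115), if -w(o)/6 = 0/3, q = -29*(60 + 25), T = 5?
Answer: -3040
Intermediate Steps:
q = -2465 (q = -29*85 = -2465)
w(o) = 0 (w(o) = -0/3 = -6*0 = 0)
A(K, s) = 5*s (A(K, s) = s*5 + 0 = 5*s + 0 = 5*s)
q - A(26, 115) = -2465 - 5*115 = -2465 - 1*575 = -2465 - 575 = -3040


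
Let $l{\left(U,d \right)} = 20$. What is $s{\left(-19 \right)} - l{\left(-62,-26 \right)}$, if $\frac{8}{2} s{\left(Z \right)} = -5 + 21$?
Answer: $-16$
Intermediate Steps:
$s{\left(Z \right)} = 4$ ($s{\left(Z \right)} = \frac{-5 + 21}{4} = \frac{1}{4} \cdot 16 = 4$)
$s{\left(-19 \right)} - l{\left(-62,-26 \right)} = 4 - 20 = -16$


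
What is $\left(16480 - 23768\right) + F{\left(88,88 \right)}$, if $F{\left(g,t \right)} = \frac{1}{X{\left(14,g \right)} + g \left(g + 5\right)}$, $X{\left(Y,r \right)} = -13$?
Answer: $- \frac{59550247}{8171} \approx -7288.0$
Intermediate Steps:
$F{\left(g,t \right)} = \frac{1}{-13 + g \left(5 + g\right)}$ ($F{\left(g,t \right)} = \frac{1}{-13 + g \left(g + 5\right)} = \frac{1}{-13 + g \left(5 + g\right)}$)
$\left(16480 - 23768\right) + F{\left(88,88 \right)} = \left(16480 - 23768\right) + \frac{1}{-13 + 88^{2} + 5 \cdot 88} = -7288 + \frac{1}{-13 + 7744 + 440} = -7288 + \frac{1}{8171} = - \frac{59550247}{8171}$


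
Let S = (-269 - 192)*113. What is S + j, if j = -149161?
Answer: -201254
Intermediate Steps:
S = -52093 (S = -461*113 = -52093)
S + j = -52093 - 149161 = -201254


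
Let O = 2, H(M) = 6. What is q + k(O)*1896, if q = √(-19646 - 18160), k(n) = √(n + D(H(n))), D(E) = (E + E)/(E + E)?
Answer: 1896*√3 + I*√37806 ≈ 3284.0 + 194.44*I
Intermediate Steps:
D(E) = 1 (D(E) = (2*E)/((2*E)) = (2*E)*(1/(2*E)) = 1)
k(n) = √(1 + n) (k(n) = √(n + 1) = √(1 + n))
q = I*√37806 (q = √(-37806) = I*√37806 ≈ 194.44*I)
q + k(O)*1896 = I*√37806 + √(1 + 2)*1896 = I*√37806 + √3*1896 = I*√37806 + 1896*√3 = 1896*√3 + I*√37806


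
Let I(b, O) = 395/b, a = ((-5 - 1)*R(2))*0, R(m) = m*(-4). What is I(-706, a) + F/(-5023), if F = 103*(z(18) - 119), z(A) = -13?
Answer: 7614691/3546238 ≈ 2.1473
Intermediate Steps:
R(m) = -4*m
a = 0 (a = ((-5 - 1)*(-4*2))*0 = -6*(-8)*0 = 48*0 = 0)
F = -13596 (F = 103*(-13 - 119) = 103*(-132) = -13596)
I(-706, a) + F/(-5023) = 395/(-706) - 13596/(-5023) = 395*(-1/706) - 13596*(-1/5023) = -395/706 + 13596/5023 = 7614691/3546238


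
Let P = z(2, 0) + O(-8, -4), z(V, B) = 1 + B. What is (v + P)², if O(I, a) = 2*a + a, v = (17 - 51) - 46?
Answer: 8281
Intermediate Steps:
v = -80 (v = -34 - 46 = -80)
O(I, a) = 3*a
P = -11 (P = (1 + 0) + 3*(-4) = 1 - 12 = -11)
(v + P)² = (-80 - 11)² = (-91)² = 8281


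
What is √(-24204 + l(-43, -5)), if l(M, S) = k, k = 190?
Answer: I*√24014 ≈ 154.96*I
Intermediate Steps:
l(M, S) = 190
√(-24204 + l(-43, -5)) = √(-24204 + 190) = √(-24014) = I*√24014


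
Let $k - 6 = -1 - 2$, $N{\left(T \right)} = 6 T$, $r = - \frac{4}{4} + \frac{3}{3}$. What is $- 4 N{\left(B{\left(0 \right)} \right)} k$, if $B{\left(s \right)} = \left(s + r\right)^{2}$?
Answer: $0$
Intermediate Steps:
$r = 0$ ($r = \left(-4\right) \frac{1}{4} + 3 \cdot \frac{1}{3} = -1 + 1 = 0$)
$B{\left(s \right)} = s^{2}$ ($B{\left(s \right)} = \left(s + 0\right)^{2} = s^{2}$)
$k = 3$ ($k = 6 - 3 = 3$)
$- 4 N{\left(B{\left(0 \right)} \right)} k = - 4 \cdot 6 \cdot 0^{2} \cdot 3 = - 4 \cdot 6 \cdot 0 \cdot 3 = \left(-4\right) 0 \cdot 3 = 0 \cdot 3 = 0$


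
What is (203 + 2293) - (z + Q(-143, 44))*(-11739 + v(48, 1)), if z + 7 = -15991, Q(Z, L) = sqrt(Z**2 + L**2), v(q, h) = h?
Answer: -187782028 + 129118*sqrt(185) ≈ -1.8603e+8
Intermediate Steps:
Q(Z, L) = sqrt(L**2 + Z**2)
z = -15998 (z = -7 - 15991 = -15998)
(203 + 2293) - (z + Q(-143, 44))*(-11739 + v(48, 1)) = (203 + 2293) - (-15998 + sqrt(44**2 + (-143)**2))*(-11739 + 1) = 2496 - (-15998 + sqrt(1936 + 20449))*(-11738) = 2496 - (-15998 + sqrt(22385))*(-11738) = 2496 - (-15998 + 11*sqrt(185))*(-11738) = 2496 - (187784524 - 129118*sqrt(185)) = 2496 + (-187784524 + 129118*sqrt(185)) = -187782028 + 129118*sqrt(185)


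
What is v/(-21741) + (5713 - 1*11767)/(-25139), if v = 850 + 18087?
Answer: -344437229/546546999 ≈ -0.63021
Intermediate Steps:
v = 18937
v/(-21741) + (5713 - 1*11767)/(-25139) = 18937/(-21741) + (5713 - 1*11767)/(-25139) = 18937*(-1/21741) + (5713 - 11767)*(-1/25139) = -18937/21741 - 6054*(-1/25139) = -18937/21741 + 6054/25139 = -344437229/546546999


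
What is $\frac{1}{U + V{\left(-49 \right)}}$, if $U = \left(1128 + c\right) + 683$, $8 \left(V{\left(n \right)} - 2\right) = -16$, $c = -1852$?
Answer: $- \frac{1}{41} \approx -0.02439$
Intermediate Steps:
$V{\left(n \right)} = 0$ ($V{\left(n \right)} = 2 + \frac{1}{8} \left(-16\right) = 2 - 2 = 0$)
$U = -41$ ($U = \left(1128 - 1852\right) + 683 = -724 + 683 = -41$)
$\frac{1}{U + V{\left(-49 \right)}} = \frac{1}{-41 + 0} = \frac{1}{-41} = - \frac{1}{41}$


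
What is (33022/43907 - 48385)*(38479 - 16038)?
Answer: -47673821369293/43907 ≈ -1.0858e+9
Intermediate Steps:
(33022/43907 - 48385)*(38479 - 16038) = (33022*(1/43907) - 48385)*22441 = (33022/43907 - 48385)*22441 = -2124407173/43907*22441 = -47673821369293/43907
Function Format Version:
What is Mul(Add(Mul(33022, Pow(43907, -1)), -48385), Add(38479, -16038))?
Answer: Rational(-47673821369293, 43907) ≈ -1.0858e+9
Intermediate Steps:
Mul(Add(Mul(33022, Pow(43907, -1)), -48385), Add(38479, -16038)) = Mul(Add(Mul(33022, Rational(1, 43907)), -48385), 22441) = Mul(Add(Rational(33022, 43907), -48385), 22441) = Mul(Rational(-2124407173, 43907), 22441) = Rational(-47673821369293, 43907)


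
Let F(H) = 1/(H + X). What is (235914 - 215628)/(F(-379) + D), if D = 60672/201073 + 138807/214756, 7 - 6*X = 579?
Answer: 2613256300297832/121861840225 ≈ 21444.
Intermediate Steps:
X = -286/3 (X = 7/6 - 1/6*579 = 7/6 - 193/2 = -286/3 ≈ -95.333)
F(H) = 1/(-286/3 + H) (F(H) = 1/(H - 286/3) = 1/(-286/3 + H))
D = 772453131/814747796 (D = 60672*(1/201073) + 138807*(1/214756) = 60672/201073 + 2619/4052 = 772453131/814747796 ≈ 0.94809)
(235914 - 215628)/(F(-379) + D) = (235914 - 215628)/(3/(-286 + 3*(-379)) + 772453131/814747796) = 20286/(3/(-286 - 1137) + 772453131/814747796) = 20286/(3/(-1423) + 772453131/814747796) = 20286/(3*(-1/1423) + 772453131/814747796) = 20286/(-3/1423 + 772453131/814747796) = 20286/(1096756562025/1159386113708) = 20286*(1159386113708/1096756562025) = 2613256300297832/121861840225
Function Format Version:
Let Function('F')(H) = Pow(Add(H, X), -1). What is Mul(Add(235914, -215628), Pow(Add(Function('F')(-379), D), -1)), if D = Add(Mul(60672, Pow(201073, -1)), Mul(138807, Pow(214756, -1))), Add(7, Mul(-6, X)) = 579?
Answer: Rational(2613256300297832, 121861840225) ≈ 21444.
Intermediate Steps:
X = Rational(-286, 3) (X = Add(Rational(7, 6), Mul(Rational(-1, 6), 579)) = Add(Rational(7, 6), Rational(-193, 2)) = Rational(-286, 3) ≈ -95.333)
Function('F')(H) = Pow(Add(Rational(-286, 3), H), -1) (Function('F')(H) = Pow(Add(H, Rational(-286, 3)), -1) = Pow(Add(Rational(-286, 3), H), -1))
D = Rational(772453131, 814747796) (D = Add(Mul(60672, Rational(1, 201073)), Mul(138807, Rational(1, 214756))) = Add(Rational(60672, 201073), Rational(2619, 4052)) = Rational(772453131, 814747796) ≈ 0.94809)
Mul(Add(235914, -215628), Pow(Add(Function('F')(-379), D), -1)) = Mul(Add(235914, -215628), Pow(Add(Mul(3, Pow(Add(-286, Mul(3, -379)), -1)), Rational(772453131, 814747796)), -1)) = Mul(20286, Pow(Add(Mul(3, Pow(Add(-286, -1137), -1)), Rational(772453131, 814747796)), -1)) = Mul(20286, Pow(Add(Mul(3, Pow(-1423, -1)), Rational(772453131, 814747796)), -1)) = Mul(20286, Pow(Add(Mul(3, Rational(-1, 1423)), Rational(772453131, 814747796)), -1)) = Mul(20286, Pow(Add(Rational(-3, 1423), Rational(772453131, 814747796)), -1)) = Mul(20286, Pow(Rational(1096756562025, 1159386113708), -1)) = Mul(20286, Rational(1159386113708, 1096756562025)) = Rational(2613256300297832, 121861840225)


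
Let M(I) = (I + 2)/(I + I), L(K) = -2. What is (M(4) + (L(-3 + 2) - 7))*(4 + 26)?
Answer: -495/2 ≈ -247.50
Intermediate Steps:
M(I) = (2 + I)/(2*I) (M(I) = (2 + I)/((2*I)) = (2 + I)*(1/(2*I)) = (2 + I)/(2*I))
(M(4) + (L(-3 + 2) - 7))*(4 + 26) = ((½)*(2 + 4)/4 + (-2 - 7))*(4 + 26) = ((½)*(¼)*6 - 9)*30 = (¾ - 9)*30 = -33/4*30 = -495/2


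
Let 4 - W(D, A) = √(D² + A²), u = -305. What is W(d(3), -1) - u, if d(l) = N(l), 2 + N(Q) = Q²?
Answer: 309 - 5*√2 ≈ 301.93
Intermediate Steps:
N(Q) = -2 + Q²
d(l) = -2 + l²
W(D, A) = 4 - √(A² + D²) (W(D, A) = 4 - √(D² + A²) = 4 - √(A² + D²))
W(d(3), -1) - u = (4 - √((-1)² + (-2 + 3²)²)) - 1*(-305) = (4 - √(1 + (-2 + 9)²)) + 305 = (4 - √(1 + 7²)) + 305 = (4 - √(1 + 49)) + 305 = (4 - √50) + 305 = (4 - 5*√2) + 305 = 309 - 5*√2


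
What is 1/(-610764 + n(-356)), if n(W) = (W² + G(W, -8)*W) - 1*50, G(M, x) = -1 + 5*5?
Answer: -1/492622 ≈ -2.0300e-6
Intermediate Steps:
G(M, x) = 24 (G(M, x) = -1 + 25 = 24)
n(W) = -50 + W² + 24*W (n(W) = (W² + 24*W) - 1*50 = (W² + 24*W) - 50 = -50 + W² + 24*W)
1/(-610764 + n(-356)) = 1/(-610764 + (-50 + (-356)² + 24*(-356))) = 1/(-610764 + (-50 + 126736 - 8544)) = 1/(-610764 + 118142) = 1/(-492622) = -1/492622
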